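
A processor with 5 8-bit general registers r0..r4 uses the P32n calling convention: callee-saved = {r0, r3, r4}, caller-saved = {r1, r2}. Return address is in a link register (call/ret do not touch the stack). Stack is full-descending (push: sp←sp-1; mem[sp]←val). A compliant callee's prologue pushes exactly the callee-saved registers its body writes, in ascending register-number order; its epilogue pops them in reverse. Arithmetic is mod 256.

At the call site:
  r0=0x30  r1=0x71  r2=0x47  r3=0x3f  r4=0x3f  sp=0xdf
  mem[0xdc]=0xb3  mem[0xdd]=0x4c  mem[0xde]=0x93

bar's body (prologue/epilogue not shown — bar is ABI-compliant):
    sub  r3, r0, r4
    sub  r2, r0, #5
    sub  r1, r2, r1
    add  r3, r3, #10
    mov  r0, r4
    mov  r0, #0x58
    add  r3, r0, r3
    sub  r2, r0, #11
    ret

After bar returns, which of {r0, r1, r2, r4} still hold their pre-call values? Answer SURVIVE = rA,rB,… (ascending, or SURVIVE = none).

prologue: push r0 → mem[0xde]=0x30, sp=0xde
prologue: push r3 → mem[0xdd]=0x3f, sp=0xdd
body[0] sub  r3, r0, r4 → r3=0xf1
body[1] sub  r2, r0, #5 → r2=0x2b
body[2] sub  r1, r2, r1 → r1=0xba
body[3] add  r3, r3, #10 → r3=0xfb
body[4] mov  r0, r4 → r0=0x3f
body[5] mov  r0, #0x58 → r0=0x58
body[6] add  r3, r0, r3 → r3=0x53
body[7] sub  r2, r0, #11 → r2=0x4d
epilogue: pop r3=0x3f, sp=0xde
epilogue: pop r0=0x30, sp=0xdf
r0: callee-saved, written=True
r1: caller-saved, written=True
r2: caller-saved, written=True
r4: callee-saved, written=False

SURVIVE = r0,r4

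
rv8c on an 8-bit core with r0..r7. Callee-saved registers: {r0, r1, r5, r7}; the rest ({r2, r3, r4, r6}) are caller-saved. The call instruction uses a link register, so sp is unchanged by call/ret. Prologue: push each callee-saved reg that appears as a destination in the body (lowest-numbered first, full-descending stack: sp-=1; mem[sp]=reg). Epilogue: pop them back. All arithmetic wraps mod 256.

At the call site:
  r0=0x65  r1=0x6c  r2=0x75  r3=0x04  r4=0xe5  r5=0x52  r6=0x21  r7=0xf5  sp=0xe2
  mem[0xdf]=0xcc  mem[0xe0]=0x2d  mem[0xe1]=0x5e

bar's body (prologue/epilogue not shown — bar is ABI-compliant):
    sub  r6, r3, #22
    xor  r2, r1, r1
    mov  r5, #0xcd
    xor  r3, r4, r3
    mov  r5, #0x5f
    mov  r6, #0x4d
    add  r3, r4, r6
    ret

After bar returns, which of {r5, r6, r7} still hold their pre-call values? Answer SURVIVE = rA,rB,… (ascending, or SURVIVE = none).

SURVIVE = r5,r7

prologue: push r5 → mem[0xe1]=0x52, sp=0xe1
body[0] sub  r6, r3, #22 → r6=0xee
body[1] xor  r2, r1, r1 → r2=0x00
body[2] mov  r5, #0xcd → r5=0xcd
body[3] xor  r3, r4, r3 → r3=0xe1
body[4] mov  r5, #0x5f → r5=0x5f
body[5] mov  r6, #0x4d → r6=0x4d
body[6] add  r3, r4, r6 → r3=0x32
epilogue: pop r5=0x52, sp=0xe2
r5: callee-saved, written=True
r6: caller-saved, written=True
r7: callee-saved, written=False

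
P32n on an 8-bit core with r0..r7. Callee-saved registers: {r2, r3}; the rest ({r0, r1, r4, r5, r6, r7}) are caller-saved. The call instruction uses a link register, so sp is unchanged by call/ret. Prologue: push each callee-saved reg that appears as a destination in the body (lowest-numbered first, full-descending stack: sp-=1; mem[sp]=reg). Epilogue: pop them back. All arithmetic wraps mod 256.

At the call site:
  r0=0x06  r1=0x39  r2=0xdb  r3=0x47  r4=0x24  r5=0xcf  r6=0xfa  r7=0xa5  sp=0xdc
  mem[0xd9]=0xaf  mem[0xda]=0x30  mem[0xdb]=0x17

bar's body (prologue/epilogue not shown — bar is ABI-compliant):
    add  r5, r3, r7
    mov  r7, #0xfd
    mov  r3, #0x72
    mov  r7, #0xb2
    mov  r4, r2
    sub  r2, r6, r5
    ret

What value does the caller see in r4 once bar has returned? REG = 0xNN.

REG = 0xdb

prologue: push r2 → mem[0xdb]=0xdb, sp=0xdb
prologue: push r3 → mem[0xda]=0x47, sp=0xda
body[0] add  r5, r3, r7 → r5=0xec
body[1] mov  r7, #0xfd → r7=0xfd
body[2] mov  r3, #0x72 → r3=0x72
body[3] mov  r7, #0xb2 → r7=0xb2
body[4] mov  r4, r2 → r4=0xdb
body[5] sub  r2, r6, r5 → r2=0x0e
epilogue: pop r3=0x47, sp=0xdb
epilogue: pop r2=0xdb, sp=0xdc
r4 is caller-saved → body value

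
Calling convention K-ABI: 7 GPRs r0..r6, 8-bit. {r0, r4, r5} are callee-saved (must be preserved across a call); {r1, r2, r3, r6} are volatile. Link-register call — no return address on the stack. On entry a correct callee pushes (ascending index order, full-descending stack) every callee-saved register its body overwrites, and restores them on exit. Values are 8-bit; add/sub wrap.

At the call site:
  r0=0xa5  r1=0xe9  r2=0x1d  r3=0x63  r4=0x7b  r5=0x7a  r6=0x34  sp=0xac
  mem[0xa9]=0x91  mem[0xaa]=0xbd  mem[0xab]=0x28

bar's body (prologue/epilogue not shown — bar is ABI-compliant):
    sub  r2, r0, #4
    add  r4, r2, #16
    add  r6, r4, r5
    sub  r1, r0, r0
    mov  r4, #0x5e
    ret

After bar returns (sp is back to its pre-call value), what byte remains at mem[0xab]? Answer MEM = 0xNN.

prologue: push r4 → mem[0xab]=0x7b, sp=0xab
body[0] sub  r2, r0, #4 → r2=0xa1
body[1] add  r4, r2, #16 → r4=0xb1
body[2] add  r6, r4, r5 → r6=0x2b
body[3] sub  r1, r0, r0 → r1=0x00
body[4] mov  r4, #0x5e → r4=0x5e
epilogue: pop r4=0x7b, sp=0xac
prologue pushed ['r4'] at ['0xab']

MEM = 0x7b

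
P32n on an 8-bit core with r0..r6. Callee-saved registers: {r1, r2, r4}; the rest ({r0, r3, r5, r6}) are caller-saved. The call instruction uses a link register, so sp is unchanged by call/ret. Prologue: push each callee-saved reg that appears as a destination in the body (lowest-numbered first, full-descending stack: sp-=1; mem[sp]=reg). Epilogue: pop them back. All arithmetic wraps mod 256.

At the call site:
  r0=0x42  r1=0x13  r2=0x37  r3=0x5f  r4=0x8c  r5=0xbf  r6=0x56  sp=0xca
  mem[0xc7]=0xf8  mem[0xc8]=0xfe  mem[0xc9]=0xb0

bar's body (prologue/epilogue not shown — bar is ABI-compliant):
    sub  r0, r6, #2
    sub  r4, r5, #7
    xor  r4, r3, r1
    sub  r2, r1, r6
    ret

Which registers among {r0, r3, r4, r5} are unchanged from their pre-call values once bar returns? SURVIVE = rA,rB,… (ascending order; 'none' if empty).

prologue: push r2 → mem[0xc9]=0x37, sp=0xc9
prologue: push r4 → mem[0xc8]=0x8c, sp=0xc8
body[0] sub  r0, r6, #2 → r0=0x54
body[1] sub  r4, r5, #7 → r4=0xb8
body[2] xor  r4, r3, r1 → r4=0x4c
body[3] sub  r2, r1, r6 → r2=0xbd
epilogue: pop r4=0x8c, sp=0xc9
epilogue: pop r2=0x37, sp=0xca
r0: caller-saved, written=True
r3: caller-saved, written=False
r4: callee-saved, written=True
r5: caller-saved, written=False

SURVIVE = r3,r4,r5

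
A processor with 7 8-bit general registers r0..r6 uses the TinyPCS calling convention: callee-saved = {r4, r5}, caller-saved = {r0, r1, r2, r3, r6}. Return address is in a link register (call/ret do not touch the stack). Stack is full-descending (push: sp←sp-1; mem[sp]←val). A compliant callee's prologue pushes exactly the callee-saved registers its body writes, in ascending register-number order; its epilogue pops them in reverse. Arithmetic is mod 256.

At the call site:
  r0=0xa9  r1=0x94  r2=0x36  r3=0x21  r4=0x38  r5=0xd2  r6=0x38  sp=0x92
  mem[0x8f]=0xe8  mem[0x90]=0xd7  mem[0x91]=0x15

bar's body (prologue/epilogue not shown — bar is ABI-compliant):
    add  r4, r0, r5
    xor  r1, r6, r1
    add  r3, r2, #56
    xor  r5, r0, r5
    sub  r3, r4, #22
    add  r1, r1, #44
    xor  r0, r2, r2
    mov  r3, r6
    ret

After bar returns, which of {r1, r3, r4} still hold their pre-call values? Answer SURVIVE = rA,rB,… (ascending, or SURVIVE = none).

prologue: push r4 → mem[0x91]=0x38, sp=0x91
prologue: push r5 → mem[0x90]=0xd2, sp=0x90
body[0] add  r4, r0, r5 → r4=0x7b
body[1] xor  r1, r6, r1 → r1=0xac
body[2] add  r3, r2, #56 → r3=0x6e
body[3] xor  r5, r0, r5 → r5=0x7b
body[4] sub  r3, r4, #22 → r3=0x65
body[5] add  r1, r1, #44 → r1=0xd8
body[6] xor  r0, r2, r2 → r0=0x00
body[7] mov  r3, r6 → r3=0x38
epilogue: pop r5=0xd2, sp=0x91
epilogue: pop r4=0x38, sp=0x92
r1: caller-saved, written=True
r3: caller-saved, written=True
r4: callee-saved, written=True

SURVIVE = r4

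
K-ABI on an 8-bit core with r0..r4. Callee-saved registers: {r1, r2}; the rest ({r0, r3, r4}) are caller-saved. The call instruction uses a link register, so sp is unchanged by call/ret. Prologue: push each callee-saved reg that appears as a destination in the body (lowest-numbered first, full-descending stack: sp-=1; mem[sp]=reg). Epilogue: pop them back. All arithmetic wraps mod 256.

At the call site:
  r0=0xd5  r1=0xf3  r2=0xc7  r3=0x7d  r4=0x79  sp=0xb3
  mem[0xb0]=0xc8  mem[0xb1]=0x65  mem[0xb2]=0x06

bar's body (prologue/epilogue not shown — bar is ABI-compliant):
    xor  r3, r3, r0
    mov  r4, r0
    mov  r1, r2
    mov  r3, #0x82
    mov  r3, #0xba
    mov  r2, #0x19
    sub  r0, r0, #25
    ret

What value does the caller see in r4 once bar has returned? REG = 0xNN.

prologue: push r1 → mem[0xb2]=0xf3, sp=0xb2
prologue: push r2 → mem[0xb1]=0xc7, sp=0xb1
body[0] xor  r3, r3, r0 → r3=0xa8
body[1] mov  r4, r0 → r4=0xd5
body[2] mov  r1, r2 → r1=0xc7
body[3] mov  r3, #0x82 → r3=0x82
body[4] mov  r3, #0xba → r3=0xba
body[5] mov  r2, #0x19 → r2=0x19
body[6] sub  r0, r0, #25 → r0=0xbc
epilogue: pop r2=0xc7, sp=0xb2
epilogue: pop r1=0xf3, sp=0xb3
r4 is caller-saved → body value

REG = 0xd5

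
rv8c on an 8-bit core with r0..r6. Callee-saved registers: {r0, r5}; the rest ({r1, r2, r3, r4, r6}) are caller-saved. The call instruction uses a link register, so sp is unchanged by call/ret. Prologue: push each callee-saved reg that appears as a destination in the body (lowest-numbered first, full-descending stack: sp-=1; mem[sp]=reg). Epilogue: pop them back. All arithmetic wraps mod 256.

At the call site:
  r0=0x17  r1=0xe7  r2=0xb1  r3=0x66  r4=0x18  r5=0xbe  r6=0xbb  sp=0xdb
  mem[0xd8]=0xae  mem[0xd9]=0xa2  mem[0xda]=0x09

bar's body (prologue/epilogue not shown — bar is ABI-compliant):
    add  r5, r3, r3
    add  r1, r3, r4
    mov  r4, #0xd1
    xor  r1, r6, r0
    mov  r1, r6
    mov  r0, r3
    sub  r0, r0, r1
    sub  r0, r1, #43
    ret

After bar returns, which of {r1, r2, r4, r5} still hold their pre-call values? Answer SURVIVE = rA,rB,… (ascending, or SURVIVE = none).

SURVIVE = r2,r5

prologue: push r0 → mem[0xda]=0x17, sp=0xda
prologue: push r5 → mem[0xd9]=0xbe, sp=0xd9
body[0] add  r5, r3, r3 → r5=0xcc
body[1] add  r1, r3, r4 → r1=0x7e
body[2] mov  r4, #0xd1 → r4=0xd1
body[3] xor  r1, r6, r0 → r1=0xac
body[4] mov  r1, r6 → r1=0xbb
body[5] mov  r0, r3 → r0=0x66
body[6] sub  r0, r0, r1 → r0=0xab
body[7] sub  r0, r1, #43 → r0=0x90
epilogue: pop r5=0xbe, sp=0xda
epilogue: pop r0=0x17, sp=0xdb
r1: caller-saved, written=True
r2: caller-saved, written=False
r4: caller-saved, written=True
r5: callee-saved, written=True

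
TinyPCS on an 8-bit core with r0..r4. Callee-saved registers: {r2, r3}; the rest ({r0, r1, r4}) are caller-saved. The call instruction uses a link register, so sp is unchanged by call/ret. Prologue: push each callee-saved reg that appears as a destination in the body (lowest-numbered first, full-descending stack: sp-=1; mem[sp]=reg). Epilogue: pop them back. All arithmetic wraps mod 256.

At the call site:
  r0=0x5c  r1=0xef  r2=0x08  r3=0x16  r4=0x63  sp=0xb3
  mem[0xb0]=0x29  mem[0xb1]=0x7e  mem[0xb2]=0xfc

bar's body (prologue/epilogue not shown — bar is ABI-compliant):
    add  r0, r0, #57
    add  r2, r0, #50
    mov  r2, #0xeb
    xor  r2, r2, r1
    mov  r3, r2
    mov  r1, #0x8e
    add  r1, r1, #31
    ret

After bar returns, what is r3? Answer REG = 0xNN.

prologue: push r2 → mem[0xb2]=0x08, sp=0xb2
prologue: push r3 → mem[0xb1]=0x16, sp=0xb1
body[0] add  r0, r0, #57 → r0=0x95
body[1] add  r2, r0, #50 → r2=0xc7
body[2] mov  r2, #0xeb → r2=0xeb
body[3] xor  r2, r2, r1 → r2=0x04
body[4] mov  r3, r2 → r3=0x04
body[5] mov  r1, #0x8e → r1=0x8e
body[6] add  r1, r1, #31 → r1=0xad
epilogue: pop r3=0x16, sp=0xb2
epilogue: pop r2=0x08, sp=0xb3
r3 is callee-saved → restored

REG = 0x16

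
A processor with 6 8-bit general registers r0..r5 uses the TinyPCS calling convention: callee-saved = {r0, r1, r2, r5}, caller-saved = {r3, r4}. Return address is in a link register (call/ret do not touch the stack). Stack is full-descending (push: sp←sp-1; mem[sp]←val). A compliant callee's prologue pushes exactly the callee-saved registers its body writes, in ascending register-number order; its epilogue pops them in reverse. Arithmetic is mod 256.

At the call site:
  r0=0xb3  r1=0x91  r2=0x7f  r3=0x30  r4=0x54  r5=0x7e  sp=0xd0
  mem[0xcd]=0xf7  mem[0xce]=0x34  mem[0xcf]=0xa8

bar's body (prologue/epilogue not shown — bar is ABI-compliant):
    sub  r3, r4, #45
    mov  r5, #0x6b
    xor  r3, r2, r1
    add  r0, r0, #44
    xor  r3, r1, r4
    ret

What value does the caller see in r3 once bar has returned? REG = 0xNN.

REG = 0xc5

prologue: push r0 → mem[0xcf]=0xb3, sp=0xcf
prologue: push r5 → mem[0xce]=0x7e, sp=0xce
body[0] sub  r3, r4, #45 → r3=0x27
body[1] mov  r5, #0x6b → r5=0x6b
body[2] xor  r3, r2, r1 → r3=0xee
body[3] add  r0, r0, #44 → r0=0xdf
body[4] xor  r3, r1, r4 → r3=0xc5
epilogue: pop r5=0x7e, sp=0xcf
epilogue: pop r0=0xb3, sp=0xd0
r3 is caller-saved → body value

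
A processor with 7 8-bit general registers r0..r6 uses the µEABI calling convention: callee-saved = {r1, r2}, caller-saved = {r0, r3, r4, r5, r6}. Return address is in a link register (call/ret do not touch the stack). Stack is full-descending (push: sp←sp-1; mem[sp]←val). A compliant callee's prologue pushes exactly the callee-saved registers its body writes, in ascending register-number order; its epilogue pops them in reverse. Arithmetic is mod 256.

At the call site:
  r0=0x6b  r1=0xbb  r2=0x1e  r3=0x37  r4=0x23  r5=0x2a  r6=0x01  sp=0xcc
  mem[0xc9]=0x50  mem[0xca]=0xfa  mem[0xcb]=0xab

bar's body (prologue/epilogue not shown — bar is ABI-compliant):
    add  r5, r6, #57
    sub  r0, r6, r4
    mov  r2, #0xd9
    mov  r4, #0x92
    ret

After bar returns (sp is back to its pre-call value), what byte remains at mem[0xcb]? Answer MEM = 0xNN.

MEM = 0x1e

prologue: push r2 -> mem[0xcb]=0x1e, sp=0xcb
body[0] add  r5, r6, #57 -> r5=0x3a
body[1] sub  r0, r6, r4 -> r0=0xde
body[2] mov  r2, #0xd9 -> r2=0xd9
body[3] mov  r4, #0x92 -> r4=0x92
epilogue: pop r2=0x1e, sp=0xcc
prologue pushed ['r2'] at ['0xcb']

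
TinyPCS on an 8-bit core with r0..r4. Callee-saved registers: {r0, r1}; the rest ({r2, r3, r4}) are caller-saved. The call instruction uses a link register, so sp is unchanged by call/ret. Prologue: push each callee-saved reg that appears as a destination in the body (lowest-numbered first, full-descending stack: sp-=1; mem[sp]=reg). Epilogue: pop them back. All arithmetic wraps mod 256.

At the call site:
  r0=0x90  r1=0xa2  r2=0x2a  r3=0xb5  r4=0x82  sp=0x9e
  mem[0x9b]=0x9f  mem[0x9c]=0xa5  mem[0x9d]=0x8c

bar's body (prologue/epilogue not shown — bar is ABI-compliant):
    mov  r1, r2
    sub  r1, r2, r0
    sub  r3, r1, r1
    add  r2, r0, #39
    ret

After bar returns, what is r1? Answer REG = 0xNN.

prologue: push r1 → mem[0x9d]=0xa2, sp=0x9d
body[0] mov  r1, r2 → r1=0x2a
body[1] sub  r1, r2, r0 → r1=0x9a
body[2] sub  r3, r1, r1 → r3=0x00
body[3] add  r2, r0, #39 → r2=0xb7
epilogue: pop r1=0xa2, sp=0x9e
r1 is callee-saved → restored

REG = 0xa2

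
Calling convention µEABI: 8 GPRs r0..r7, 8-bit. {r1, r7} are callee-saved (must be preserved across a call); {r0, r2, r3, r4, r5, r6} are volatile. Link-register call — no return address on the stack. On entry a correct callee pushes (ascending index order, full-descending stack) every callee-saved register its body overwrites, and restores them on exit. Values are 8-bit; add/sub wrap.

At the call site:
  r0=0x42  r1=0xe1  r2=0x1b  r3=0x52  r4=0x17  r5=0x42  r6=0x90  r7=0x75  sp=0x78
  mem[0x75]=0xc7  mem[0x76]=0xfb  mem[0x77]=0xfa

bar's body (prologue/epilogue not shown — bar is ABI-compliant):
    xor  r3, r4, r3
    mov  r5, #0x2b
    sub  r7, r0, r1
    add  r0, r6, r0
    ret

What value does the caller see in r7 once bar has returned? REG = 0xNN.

REG = 0x75

prologue: push r7 → mem[0x77]=0x75, sp=0x77
body[0] xor  r3, r4, r3 → r3=0x45
body[1] mov  r5, #0x2b → r5=0x2b
body[2] sub  r7, r0, r1 → r7=0x61
body[3] add  r0, r6, r0 → r0=0xd2
epilogue: pop r7=0x75, sp=0x78
r7 is callee-saved → restored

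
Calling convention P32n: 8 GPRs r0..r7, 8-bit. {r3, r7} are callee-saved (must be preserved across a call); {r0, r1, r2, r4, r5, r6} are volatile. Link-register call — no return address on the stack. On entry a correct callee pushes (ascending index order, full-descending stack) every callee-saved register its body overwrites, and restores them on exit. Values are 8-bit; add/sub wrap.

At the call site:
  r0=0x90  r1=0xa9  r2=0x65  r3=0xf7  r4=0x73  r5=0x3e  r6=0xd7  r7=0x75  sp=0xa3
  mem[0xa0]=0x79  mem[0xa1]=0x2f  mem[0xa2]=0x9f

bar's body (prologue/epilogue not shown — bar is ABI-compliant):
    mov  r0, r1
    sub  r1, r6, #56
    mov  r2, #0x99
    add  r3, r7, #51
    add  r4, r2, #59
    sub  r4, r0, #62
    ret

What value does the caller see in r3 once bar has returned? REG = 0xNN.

prologue: push r3 -> mem[0xa2]=0xf7, sp=0xa2
body[0] mov  r0, r1 -> r0=0xa9
body[1] sub  r1, r6, #56 -> r1=0x9f
body[2] mov  r2, #0x99 -> r2=0x99
body[3] add  r3, r7, #51 -> r3=0xa8
body[4] add  r4, r2, #59 -> r4=0xd4
body[5] sub  r4, r0, #62 -> r4=0x6b
epilogue: pop r3=0xf7, sp=0xa3
r3 is callee-saved -> restored

REG = 0xf7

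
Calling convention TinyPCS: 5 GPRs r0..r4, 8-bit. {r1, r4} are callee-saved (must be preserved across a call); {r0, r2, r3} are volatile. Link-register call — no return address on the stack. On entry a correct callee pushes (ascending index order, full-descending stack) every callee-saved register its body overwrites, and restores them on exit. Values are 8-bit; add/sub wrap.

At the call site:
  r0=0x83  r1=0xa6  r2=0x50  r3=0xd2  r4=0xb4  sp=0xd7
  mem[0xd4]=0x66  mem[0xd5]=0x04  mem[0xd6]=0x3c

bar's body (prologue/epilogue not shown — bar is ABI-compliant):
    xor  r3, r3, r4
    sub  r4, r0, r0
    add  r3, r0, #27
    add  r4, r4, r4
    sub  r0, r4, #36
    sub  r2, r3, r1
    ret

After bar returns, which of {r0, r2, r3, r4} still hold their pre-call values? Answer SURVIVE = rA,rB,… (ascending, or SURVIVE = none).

prologue: push r4 -> mem[0xd6]=0xb4, sp=0xd6
body[0] xor  r3, r3, r4 -> r3=0x66
body[1] sub  r4, r0, r0 -> r4=0x00
body[2] add  r3, r0, #27 -> r3=0x9e
body[3] add  r4, r4, r4 -> r4=0x00
body[4] sub  r0, r4, #36 -> r0=0xdc
body[5] sub  r2, r3, r1 -> r2=0xf8
epilogue: pop r4=0xb4, sp=0xd7
r0: caller-saved, written=True
r2: caller-saved, written=True
r3: caller-saved, written=True
r4: callee-saved, written=True

SURVIVE = r4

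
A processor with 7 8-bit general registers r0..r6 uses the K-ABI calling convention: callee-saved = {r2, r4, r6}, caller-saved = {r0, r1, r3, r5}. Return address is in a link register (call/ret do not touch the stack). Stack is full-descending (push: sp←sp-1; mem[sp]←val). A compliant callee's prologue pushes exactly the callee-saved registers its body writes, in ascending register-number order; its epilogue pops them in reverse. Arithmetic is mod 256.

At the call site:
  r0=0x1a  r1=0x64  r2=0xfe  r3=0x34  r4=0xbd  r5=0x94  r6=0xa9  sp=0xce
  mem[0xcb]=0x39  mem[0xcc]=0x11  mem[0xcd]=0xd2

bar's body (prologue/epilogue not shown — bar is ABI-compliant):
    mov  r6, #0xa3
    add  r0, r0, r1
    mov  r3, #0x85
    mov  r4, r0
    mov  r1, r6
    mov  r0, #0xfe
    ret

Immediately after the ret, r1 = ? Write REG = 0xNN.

prologue: push r4 → mem[0xcd]=0xbd, sp=0xcd
prologue: push r6 → mem[0xcc]=0xa9, sp=0xcc
body[0] mov  r6, #0xa3 → r6=0xa3
body[1] add  r0, r0, r1 → r0=0x7e
body[2] mov  r3, #0x85 → r3=0x85
body[3] mov  r4, r0 → r4=0x7e
body[4] mov  r1, r6 → r1=0xa3
body[5] mov  r0, #0xfe → r0=0xfe
epilogue: pop r6=0xa9, sp=0xcd
epilogue: pop r4=0xbd, sp=0xce
r1 is caller-saved → body value

REG = 0xa3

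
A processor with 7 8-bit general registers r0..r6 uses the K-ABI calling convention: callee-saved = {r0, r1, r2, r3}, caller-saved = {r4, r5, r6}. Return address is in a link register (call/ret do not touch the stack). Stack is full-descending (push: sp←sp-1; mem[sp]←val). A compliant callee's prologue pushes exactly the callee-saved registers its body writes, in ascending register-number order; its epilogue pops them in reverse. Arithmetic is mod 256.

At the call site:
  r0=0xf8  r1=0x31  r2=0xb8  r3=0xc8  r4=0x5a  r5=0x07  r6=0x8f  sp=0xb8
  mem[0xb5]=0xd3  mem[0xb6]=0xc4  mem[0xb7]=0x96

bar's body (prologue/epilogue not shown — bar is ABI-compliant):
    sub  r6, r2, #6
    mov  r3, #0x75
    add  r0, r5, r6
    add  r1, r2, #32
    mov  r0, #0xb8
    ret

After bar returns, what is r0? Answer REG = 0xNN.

REG = 0xf8

prologue: push r0 -> mem[0xb7]=0xf8, sp=0xb7
prologue: push r1 -> mem[0xb6]=0x31, sp=0xb6
prologue: push r3 -> mem[0xb5]=0xc8, sp=0xb5
body[0] sub  r6, r2, #6 -> r6=0xb2
body[1] mov  r3, #0x75 -> r3=0x75
body[2] add  r0, r5, r6 -> r0=0xb9
body[3] add  r1, r2, #32 -> r1=0xd8
body[4] mov  r0, #0xb8 -> r0=0xb8
epilogue: pop r3=0xc8, sp=0xb6
epilogue: pop r1=0x31, sp=0xb7
epilogue: pop r0=0xf8, sp=0xb8
r0 is callee-saved -> restored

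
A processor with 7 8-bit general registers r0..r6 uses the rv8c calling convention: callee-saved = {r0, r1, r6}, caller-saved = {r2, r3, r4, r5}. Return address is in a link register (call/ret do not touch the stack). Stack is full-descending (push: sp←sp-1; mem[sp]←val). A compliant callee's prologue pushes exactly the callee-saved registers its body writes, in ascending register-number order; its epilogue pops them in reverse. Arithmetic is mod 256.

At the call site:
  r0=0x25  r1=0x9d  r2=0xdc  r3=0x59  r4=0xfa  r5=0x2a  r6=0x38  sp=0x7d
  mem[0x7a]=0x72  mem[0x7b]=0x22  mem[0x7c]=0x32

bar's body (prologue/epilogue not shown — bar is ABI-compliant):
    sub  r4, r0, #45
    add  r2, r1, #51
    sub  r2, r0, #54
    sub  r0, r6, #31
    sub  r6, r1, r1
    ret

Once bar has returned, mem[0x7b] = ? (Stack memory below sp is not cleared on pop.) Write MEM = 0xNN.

prologue: push r0 → mem[0x7c]=0x25, sp=0x7c
prologue: push r6 → mem[0x7b]=0x38, sp=0x7b
body[0] sub  r4, r0, #45 → r4=0xf8
body[1] add  r2, r1, #51 → r2=0xd0
body[2] sub  r2, r0, #54 → r2=0xef
body[3] sub  r0, r6, #31 → r0=0x19
body[4] sub  r6, r1, r1 → r6=0x00
epilogue: pop r6=0x38, sp=0x7c
epilogue: pop r0=0x25, sp=0x7d
prologue pushed ['r0', 'r6'] at ['0x7c', '0x7b']

MEM = 0x38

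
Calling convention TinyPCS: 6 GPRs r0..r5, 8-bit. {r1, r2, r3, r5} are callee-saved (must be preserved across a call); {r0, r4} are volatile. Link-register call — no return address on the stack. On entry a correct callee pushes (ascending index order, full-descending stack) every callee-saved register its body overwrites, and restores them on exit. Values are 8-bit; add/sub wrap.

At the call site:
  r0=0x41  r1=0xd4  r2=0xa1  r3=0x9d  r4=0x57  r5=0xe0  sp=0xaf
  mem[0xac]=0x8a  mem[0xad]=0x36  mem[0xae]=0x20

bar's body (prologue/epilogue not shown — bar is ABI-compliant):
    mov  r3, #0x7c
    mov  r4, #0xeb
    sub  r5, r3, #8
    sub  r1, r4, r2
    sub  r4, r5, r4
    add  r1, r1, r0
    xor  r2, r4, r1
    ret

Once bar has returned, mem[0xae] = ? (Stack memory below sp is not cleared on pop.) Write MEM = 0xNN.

prologue: push r1 -> mem[0xae]=0xd4, sp=0xae
prologue: push r2 -> mem[0xad]=0xa1, sp=0xad
prologue: push r3 -> mem[0xac]=0x9d, sp=0xac
prologue: push r5 -> mem[0xab]=0xe0, sp=0xab
body[0] mov  r3, #0x7c -> r3=0x7c
body[1] mov  r4, #0xeb -> r4=0xeb
body[2] sub  r5, r3, #8 -> r5=0x74
body[3] sub  r1, r4, r2 -> r1=0x4a
body[4] sub  r4, r5, r4 -> r4=0x89
body[5] add  r1, r1, r0 -> r1=0x8b
body[6] xor  r2, r4, r1 -> r2=0x02
epilogue: pop r5=0xe0, sp=0xac
epilogue: pop r3=0x9d, sp=0xad
epilogue: pop r2=0xa1, sp=0xae
epilogue: pop r1=0xd4, sp=0xaf
prologue pushed ['r1', 'r2', 'r3', 'r5'] at ['0xae', '0xad', '0xac', '0xab']

MEM = 0xd4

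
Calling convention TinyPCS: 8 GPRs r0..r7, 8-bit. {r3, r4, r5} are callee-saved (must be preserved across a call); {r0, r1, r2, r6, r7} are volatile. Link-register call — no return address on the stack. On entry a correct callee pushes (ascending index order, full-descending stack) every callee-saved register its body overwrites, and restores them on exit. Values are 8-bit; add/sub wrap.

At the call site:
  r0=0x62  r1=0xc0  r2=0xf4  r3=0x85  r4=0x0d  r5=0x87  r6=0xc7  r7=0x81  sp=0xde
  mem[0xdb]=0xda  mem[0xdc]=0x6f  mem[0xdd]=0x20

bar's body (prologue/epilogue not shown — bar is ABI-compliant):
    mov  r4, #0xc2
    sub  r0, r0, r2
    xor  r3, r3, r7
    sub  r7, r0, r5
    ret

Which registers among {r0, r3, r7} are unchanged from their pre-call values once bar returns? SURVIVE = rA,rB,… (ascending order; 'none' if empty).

SURVIVE = r3

prologue: push r3 -> mem[0xdd]=0x85, sp=0xdd
prologue: push r4 -> mem[0xdc]=0x0d, sp=0xdc
body[0] mov  r4, #0xc2 -> r4=0xc2
body[1] sub  r0, r0, r2 -> r0=0x6e
body[2] xor  r3, r3, r7 -> r3=0x04
body[3] sub  r7, r0, r5 -> r7=0xe7
epilogue: pop r4=0x0d, sp=0xdd
epilogue: pop r3=0x85, sp=0xde
r0: caller-saved, written=True
r3: callee-saved, written=True
r7: caller-saved, written=True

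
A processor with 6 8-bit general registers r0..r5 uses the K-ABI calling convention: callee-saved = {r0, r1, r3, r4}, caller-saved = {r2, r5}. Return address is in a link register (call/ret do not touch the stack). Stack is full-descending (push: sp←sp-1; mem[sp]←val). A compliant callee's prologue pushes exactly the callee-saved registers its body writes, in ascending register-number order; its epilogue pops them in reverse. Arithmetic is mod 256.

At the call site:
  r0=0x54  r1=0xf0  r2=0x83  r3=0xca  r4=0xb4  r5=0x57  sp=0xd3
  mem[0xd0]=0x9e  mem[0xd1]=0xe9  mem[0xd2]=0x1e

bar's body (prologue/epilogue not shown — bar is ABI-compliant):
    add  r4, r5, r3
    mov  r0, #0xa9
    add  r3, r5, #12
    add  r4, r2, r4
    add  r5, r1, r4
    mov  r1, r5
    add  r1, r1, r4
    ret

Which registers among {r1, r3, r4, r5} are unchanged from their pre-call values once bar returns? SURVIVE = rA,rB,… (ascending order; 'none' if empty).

SURVIVE = r1,r3,r4

prologue: push r0 → mem[0xd2]=0x54, sp=0xd2
prologue: push r1 → mem[0xd1]=0xf0, sp=0xd1
prologue: push r3 → mem[0xd0]=0xca, sp=0xd0
prologue: push r4 → mem[0xcf]=0xb4, sp=0xcf
body[0] add  r4, r5, r3 → r4=0x21
body[1] mov  r0, #0xa9 → r0=0xa9
body[2] add  r3, r5, #12 → r3=0x63
body[3] add  r4, r2, r4 → r4=0xa4
body[4] add  r5, r1, r4 → r5=0x94
body[5] mov  r1, r5 → r1=0x94
body[6] add  r1, r1, r4 → r1=0x38
epilogue: pop r4=0xb4, sp=0xd0
epilogue: pop r3=0xca, sp=0xd1
epilogue: pop r1=0xf0, sp=0xd2
epilogue: pop r0=0x54, sp=0xd3
r1: callee-saved, written=True
r3: callee-saved, written=True
r4: callee-saved, written=True
r5: caller-saved, written=True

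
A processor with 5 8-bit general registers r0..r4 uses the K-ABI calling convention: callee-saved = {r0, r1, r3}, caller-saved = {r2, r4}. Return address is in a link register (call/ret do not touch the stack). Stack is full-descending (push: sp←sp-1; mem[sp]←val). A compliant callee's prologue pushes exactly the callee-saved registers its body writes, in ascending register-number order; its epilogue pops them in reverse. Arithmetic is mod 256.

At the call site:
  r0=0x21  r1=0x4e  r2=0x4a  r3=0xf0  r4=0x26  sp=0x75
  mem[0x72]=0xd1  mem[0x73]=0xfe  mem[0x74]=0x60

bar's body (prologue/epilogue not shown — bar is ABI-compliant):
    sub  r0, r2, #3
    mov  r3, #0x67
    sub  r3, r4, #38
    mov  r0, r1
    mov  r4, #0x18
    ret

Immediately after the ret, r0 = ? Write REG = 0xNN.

prologue: push r0 -> mem[0x74]=0x21, sp=0x74
prologue: push r3 -> mem[0x73]=0xf0, sp=0x73
body[0] sub  r0, r2, #3 -> r0=0x47
body[1] mov  r3, #0x67 -> r3=0x67
body[2] sub  r3, r4, #38 -> r3=0x00
body[3] mov  r0, r1 -> r0=0x4e
body[4] mov  r4, #0x18 -> r4=0x18
epilogue: pop r3=0xf0, sp=0x74
epilogue: pop r0=0x21, sp=0x75
r0 is callee-saved -> restored

REG = 0x21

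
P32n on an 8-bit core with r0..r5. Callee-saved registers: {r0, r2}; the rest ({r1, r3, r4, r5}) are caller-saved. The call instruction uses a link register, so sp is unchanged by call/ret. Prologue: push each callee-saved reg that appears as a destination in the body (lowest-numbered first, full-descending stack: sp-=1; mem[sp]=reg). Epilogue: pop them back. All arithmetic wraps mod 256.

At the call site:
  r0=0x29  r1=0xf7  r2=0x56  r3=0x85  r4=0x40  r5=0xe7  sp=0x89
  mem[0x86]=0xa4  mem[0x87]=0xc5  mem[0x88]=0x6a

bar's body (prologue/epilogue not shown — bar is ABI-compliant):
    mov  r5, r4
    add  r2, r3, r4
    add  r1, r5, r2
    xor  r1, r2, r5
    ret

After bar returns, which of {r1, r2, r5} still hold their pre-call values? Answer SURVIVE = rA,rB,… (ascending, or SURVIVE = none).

SURVIVE = r2

prologue: push r2 → mem[0x88]=0x56, sp=0x88
body[0] mov  r5, r4 → r5=0x40
body[1] add  r2, r3, r4 → r2=0xc5
body[2] add  r1, r5, r2 → r1=0x05
body[3] xor  r1, r2, r5 → r1=0x85
epilogue: pop r2=0x56, sp=0x89
r1: caller-saved, written=True
r2: callee-saved, written=True
r5: caller-saved, written=True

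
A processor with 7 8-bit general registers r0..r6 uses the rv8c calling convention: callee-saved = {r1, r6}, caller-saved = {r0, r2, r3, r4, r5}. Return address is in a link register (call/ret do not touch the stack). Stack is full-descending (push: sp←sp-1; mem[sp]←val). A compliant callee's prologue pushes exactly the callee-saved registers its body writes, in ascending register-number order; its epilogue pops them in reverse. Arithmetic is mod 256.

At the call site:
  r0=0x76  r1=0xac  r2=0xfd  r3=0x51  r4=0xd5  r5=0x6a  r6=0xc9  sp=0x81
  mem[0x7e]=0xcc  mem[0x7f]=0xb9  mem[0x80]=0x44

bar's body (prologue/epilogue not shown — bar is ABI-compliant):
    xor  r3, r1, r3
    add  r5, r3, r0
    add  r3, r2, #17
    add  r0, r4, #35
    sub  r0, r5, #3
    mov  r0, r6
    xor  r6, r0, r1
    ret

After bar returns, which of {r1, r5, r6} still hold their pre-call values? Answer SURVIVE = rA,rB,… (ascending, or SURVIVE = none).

prologue: push r6 -> mem[0x80]=0xc9, sp=0x80
body[0] xor  r3, r1, r3 -> r3=0xfd
body[1] add  r5, r3, r0 -> r5=0x73
body[2] add  r3, r2, #17 -> r3=0x0e
body[3] add  r0, r4, #35 -> r0=0xf8
body[4] sub  r0, r5, #3 -> r0=0x70
body[5] mov  r0, r6 -> r0=0xc9
body[6] xor  r6, r0, r1 -> r6=0x65
epilogue: pop r6=0xc9, sp=0x81
r1: callee-saved, written=False
r5: caller-saved, written=True
r6: callee-saved, written=True

SURVIVE = r1,r6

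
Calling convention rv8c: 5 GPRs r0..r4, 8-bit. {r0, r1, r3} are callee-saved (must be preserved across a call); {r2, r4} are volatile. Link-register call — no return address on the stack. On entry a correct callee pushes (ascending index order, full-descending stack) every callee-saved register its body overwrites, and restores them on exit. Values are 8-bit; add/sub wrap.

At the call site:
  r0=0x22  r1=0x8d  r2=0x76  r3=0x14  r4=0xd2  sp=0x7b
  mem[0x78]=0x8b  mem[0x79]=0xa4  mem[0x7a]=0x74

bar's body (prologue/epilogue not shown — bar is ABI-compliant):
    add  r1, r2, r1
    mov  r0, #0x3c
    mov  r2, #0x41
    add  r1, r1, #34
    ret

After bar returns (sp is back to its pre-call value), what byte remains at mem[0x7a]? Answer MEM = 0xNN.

prologue: push r0 -> mem[0x7a]=0x22, sp=0x7a
prologue: push r1 -> mem[0x79]=0x8d, sp=0x79
body[0] add  r1, r2, r1 -> r1=0x03
body[1] mov  r0, #0x3c -> r0=0x3c
body[2] mov  r2, #0x41 -> r2=0x41
body[3] add  r1, r1, #34 -> r1=0x25
epilogue: pop r1=0x8d, sp=0x7a
epilogue: pop r0=0x22, sp=0x7b
prologue pushed ['r0', 'r1'] at ['0x7a', '0x79']

MEM = 0x22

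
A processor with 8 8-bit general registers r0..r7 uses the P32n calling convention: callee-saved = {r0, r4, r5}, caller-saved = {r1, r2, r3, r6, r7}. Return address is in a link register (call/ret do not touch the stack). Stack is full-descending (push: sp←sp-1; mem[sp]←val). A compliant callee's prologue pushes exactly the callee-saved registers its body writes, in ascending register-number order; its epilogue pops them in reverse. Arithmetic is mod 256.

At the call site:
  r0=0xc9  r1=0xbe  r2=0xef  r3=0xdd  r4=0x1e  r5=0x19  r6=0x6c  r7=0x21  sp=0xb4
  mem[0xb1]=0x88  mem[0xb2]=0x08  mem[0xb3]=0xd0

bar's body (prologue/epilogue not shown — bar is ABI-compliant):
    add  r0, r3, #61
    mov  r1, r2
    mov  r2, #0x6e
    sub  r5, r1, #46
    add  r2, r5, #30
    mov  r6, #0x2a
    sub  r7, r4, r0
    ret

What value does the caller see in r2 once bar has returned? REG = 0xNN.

REG = 0xdf

prologue: push r0 -> mem[0xb3]=0xc9, sp=0xb3
prologue: push r5 -> mem[0xb2]=0x19, sp=0xb2
body[0] add  r0, r3, #61 -> r0=0x1a
body[1] mov  r1, r2 -> r1=0xef
body[2] mov  r2, #0x6e -> r2=0x6e
body[3] sub  r5, r1, #46 -> r5=0xc1
body[4] add  r2, r5, #30 -> r2=0xdf
body[5] mov  r6, #0x2a -> r6=0x2a
body[6] sub  r7, r4, r0 -> r7=0x04
epilogue: pop r5=0x19, sp=0xb3
epilogue: pop r0=0xc9, sp=0xb4
r2 is caller-saved -> body value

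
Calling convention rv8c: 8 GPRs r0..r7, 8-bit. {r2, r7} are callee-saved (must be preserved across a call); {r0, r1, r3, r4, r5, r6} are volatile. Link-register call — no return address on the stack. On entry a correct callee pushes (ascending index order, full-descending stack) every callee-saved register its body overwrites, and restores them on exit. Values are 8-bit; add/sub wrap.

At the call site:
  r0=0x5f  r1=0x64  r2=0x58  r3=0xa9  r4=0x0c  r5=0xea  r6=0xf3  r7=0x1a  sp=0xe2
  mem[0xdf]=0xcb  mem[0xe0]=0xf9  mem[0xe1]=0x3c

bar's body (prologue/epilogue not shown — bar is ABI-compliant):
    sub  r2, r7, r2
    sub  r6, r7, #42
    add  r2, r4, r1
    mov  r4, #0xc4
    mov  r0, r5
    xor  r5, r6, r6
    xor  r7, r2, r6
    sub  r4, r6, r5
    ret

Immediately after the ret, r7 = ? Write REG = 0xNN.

prologue: push r2 -> mem[0xe1]=0x58, sp=0xe1
prologue: push r7 -> mem[0xe0]=0x1a, sp=0xe0
body[0] sub  r2, r7, r2 -> r2=0xc2
body[1] sub  r6, r7, #42 -> r6=0xf0
body[2] add  r2, r4, r1 -> r2=0x70
body[3] mov  r4, #0xc4 -> r4=0xc4
body[4] mov  r0, r5 -> r0=0xea
body[5] xor  r5, r6, r6 -> r5=0x00
body[6] xor  r7, r2, r6 -> r7=0x80
body[7] sub  r4, r6, r5 -> r4=0xf0
epilogue: pop r7=0x1a, sp=0xe1
epilogue: pop r2=0x58, sp=0xe2
r7 is callee-saved -> restored

REG = 0x1a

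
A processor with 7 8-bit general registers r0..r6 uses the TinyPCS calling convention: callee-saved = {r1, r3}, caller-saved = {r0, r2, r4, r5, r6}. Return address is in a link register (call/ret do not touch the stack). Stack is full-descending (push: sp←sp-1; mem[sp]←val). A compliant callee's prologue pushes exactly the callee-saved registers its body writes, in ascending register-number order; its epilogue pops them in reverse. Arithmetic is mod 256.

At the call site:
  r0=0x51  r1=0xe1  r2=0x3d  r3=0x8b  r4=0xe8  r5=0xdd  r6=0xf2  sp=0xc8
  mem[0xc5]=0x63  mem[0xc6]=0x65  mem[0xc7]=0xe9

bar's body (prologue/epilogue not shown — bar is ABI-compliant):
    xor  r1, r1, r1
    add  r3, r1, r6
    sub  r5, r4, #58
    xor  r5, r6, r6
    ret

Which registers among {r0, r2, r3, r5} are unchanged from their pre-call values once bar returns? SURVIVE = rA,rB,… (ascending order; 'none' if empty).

prologue: push r1 -> mem[0xc7]=0xe1, sp=0xc7
prologue: push r3 -> mem[0xc6]=0x8b, sp=0xc6
body[0] xor  r1, r1, r1 -> r1=0x00
body[1] add  r3, r1, r6 -> r3=0xf2
body[2] sub  r5, r4, #58 -> r5=0xae
body[3] xor  r5, r6, r6 -> r5=0x00
epilogue: pop r3=0x8b, sp=0xc7
epilogue: pop r1=0xe1, sp=0xc8
r0: caller-saved, written=False
r2: caller-saved, written=False
r3: callee-saved, written=True
r5: caller-saved, written=True

SURVIVE = r0,r2,r3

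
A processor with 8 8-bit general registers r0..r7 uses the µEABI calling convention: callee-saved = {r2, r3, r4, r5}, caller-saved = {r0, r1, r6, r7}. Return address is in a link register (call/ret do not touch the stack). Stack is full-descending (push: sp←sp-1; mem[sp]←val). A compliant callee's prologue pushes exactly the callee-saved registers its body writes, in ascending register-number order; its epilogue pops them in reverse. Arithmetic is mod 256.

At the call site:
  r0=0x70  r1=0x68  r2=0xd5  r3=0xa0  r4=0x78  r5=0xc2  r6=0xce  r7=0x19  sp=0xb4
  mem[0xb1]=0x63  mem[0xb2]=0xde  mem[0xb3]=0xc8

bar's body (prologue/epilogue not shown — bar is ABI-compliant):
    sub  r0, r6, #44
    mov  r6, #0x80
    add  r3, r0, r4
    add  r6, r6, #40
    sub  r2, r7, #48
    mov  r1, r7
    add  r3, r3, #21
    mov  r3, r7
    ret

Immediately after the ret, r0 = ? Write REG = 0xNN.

prologue: push r2 -> mem[0xb3]=0xd5, sp=0xb3
prologue: push r3 -> mem[0xb2]=0xa0, sp=0xb2
body[0] sub  r0, r6, #44 -> r0=0xa2
body[1] mov  r6, #0x80 -> r6=0x80
body[2] add  r3, r0, r4 -> r3=0x1a
body[3] add  r6, r6, #40 -> r6=0xa8
body[4] sub  r2, r7, #48 -> r2=0xe9
body[5] mov  r1, r7 -> r1=0x19
body[6] add  r3, r3, #21 -> r3=0x2f
body[7] mov  r3, r7 -> r3=0x19
epilogue: pop r3=0xa0, sp=0xb3
epilogue: pop r2=0xd5, sp=0xb4
r0 is caller-saved -> body value

REG = 0xa2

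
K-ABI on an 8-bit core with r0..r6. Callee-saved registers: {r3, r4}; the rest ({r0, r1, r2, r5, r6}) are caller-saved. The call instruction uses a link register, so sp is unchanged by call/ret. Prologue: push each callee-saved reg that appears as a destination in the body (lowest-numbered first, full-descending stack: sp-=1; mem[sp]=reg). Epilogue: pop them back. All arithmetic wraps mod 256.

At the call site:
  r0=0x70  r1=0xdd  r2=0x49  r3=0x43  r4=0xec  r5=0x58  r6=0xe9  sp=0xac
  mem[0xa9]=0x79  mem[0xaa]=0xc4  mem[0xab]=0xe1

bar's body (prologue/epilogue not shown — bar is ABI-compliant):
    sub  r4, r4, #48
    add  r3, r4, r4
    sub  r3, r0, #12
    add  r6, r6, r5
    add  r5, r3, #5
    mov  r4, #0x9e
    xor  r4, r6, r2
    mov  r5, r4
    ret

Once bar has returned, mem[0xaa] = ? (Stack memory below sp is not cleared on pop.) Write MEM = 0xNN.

MEM = 0xec

prologue: push r3 → mem[0xab]=0x43, sp=0xab
prologue: push r4 → mem[0xaa]=0xec, sp=0xaa
body[0] sub  r4, r4, #48 → r4=0xbc
body[1] add  r3, r4, r4 → r3=0x78
body[2] sub  r3, r0, #12 → r3=0x64
body[3] add  r6, r6, r5 → r6=0x41
body[4] add  r5, r3, #5 → r5=0x69
body[5] mov  r4, #0x9e → r4=0x9e
body[6] xor  r4, r6, r2 → r4=0x08
body[7] mov  r5, r4 → r5=0x08
epilogue: pop r4=0xec, sp=0xab
epilogue: pop r3=0x43, sp=0xac
prologue pushed ['r3', 'r4'] at ['0xab', '0xaa']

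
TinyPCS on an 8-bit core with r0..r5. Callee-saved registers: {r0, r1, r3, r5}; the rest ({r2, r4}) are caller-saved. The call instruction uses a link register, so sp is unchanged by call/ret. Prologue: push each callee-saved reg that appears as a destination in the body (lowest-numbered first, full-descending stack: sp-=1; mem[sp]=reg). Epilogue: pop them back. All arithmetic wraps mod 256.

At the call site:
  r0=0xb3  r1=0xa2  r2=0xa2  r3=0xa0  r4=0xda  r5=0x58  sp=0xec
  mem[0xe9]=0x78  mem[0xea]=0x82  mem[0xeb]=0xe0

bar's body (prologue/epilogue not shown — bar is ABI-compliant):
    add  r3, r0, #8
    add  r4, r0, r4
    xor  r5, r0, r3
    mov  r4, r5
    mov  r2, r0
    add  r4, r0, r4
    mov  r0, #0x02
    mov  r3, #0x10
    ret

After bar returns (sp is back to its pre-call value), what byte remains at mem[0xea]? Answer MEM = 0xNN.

MEM = 0xa0

prologue: push r0 → mem[0xeb]=0xb3, sp=0xeb
prologue: push r3 → mem[0xea]=0xa0, sp=0xea
prologue: push r5 → mem[0xe9]=0x58, sp=0xe9
body[0] add  r3, r0, #8 → r3=0xbb
body[1] add  r4, r0, r4 → r4=0x8d
body[2] xor  r5, r0, r3 → r5=0x08
body[3] mov  r4, r5 → r4=0x08
body[4] mov  r2, r0 → r2=0xb3
body[5] add  r4, r0, r4 → r4=0xbb
body[6] mov  r0, #0x02 → r0=0x02
body[7] mov  r3, #0x10 → r3=0x10
epilogue: pop r5=0x58, sp=0xea
epilogue: pop r3=0xa0, sp=0xeb
epilogue: pop r0=0xb3, sp=0xec
prologue pushed ['r0', 'r3', 'r5'] at ['0xeb', '0xea', '0xe9']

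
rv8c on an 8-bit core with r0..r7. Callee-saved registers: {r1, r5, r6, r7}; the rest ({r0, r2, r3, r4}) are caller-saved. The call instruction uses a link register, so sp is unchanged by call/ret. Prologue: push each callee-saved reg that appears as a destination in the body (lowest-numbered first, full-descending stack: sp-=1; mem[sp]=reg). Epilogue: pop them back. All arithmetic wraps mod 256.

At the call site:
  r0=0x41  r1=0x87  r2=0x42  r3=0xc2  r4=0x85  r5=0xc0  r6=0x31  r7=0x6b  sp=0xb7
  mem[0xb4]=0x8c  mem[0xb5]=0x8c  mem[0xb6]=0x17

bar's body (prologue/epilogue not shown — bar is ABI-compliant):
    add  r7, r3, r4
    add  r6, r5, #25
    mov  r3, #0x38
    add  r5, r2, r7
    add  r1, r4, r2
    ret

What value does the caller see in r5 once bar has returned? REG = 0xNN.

REG = 0xc0

prologue: push r1 -> mem[0xb6]=0x87, sp=0xb6
prologue: push r5 -> mem[0xb5]=0xc0, sp=0xb5
prologue: push r6 -> mem[0xb4]=0x31, sp=0xb4
prologue: push r7 -> mem[0xb3]=0x6b, sp=0xb3
body[0] add  r7, r3, r4 -> r7=0x47
body[1] add  r6, r5, #25 -> r6=0xd9
body[2] mov  r3, #0x38 -> r3=0x38
body[3] add  r5, r2, r7 -> r5=0x89
body[4] add  r1, r4, r2 -> r1=0xc7
epilogue: pop r7=0x6b, sp=0xb4
epilogue: pop r6=0x31, sp=0xb5
epilogue: pop r5=0xc0, sp=0xb6
epilogue: pop r1=0x87, sp=0xb7
r5 is callee-saved -> restored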